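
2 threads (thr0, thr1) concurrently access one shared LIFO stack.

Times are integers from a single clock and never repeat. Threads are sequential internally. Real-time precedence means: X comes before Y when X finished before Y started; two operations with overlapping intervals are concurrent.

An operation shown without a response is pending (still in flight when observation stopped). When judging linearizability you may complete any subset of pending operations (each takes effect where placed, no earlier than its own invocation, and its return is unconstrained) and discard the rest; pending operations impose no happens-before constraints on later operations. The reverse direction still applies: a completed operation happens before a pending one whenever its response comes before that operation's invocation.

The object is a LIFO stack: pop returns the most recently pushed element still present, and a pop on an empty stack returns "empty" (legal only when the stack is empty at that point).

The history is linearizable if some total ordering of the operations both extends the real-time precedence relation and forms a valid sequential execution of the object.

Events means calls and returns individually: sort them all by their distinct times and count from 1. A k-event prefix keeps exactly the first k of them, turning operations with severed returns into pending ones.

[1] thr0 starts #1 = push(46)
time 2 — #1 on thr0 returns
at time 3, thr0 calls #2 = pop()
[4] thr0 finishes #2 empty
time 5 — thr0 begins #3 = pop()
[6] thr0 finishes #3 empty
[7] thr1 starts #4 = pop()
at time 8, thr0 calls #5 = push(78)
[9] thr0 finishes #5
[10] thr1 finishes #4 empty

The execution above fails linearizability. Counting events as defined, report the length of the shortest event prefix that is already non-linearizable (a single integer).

4

events 1..3 are still linearizable — one witness is #1:
step 1: #1 push(46) — stack <46>
at event 4 (#2's time-4 response) nothing linearizes any more
for example #1, #2 fails at step 2: #2 pop() → empty is not legal there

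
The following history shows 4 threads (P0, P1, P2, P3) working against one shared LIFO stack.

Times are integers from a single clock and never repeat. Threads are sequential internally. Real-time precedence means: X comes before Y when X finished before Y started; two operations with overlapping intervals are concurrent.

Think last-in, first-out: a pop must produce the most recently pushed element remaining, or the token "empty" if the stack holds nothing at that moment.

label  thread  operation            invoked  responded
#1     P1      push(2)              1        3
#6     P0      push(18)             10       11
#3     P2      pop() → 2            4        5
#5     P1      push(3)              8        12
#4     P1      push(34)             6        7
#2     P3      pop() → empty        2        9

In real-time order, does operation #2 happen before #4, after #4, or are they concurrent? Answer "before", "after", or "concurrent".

concurrent

#2 spans [2,9], #4 spans [6,7]
the intervals overlap in both directions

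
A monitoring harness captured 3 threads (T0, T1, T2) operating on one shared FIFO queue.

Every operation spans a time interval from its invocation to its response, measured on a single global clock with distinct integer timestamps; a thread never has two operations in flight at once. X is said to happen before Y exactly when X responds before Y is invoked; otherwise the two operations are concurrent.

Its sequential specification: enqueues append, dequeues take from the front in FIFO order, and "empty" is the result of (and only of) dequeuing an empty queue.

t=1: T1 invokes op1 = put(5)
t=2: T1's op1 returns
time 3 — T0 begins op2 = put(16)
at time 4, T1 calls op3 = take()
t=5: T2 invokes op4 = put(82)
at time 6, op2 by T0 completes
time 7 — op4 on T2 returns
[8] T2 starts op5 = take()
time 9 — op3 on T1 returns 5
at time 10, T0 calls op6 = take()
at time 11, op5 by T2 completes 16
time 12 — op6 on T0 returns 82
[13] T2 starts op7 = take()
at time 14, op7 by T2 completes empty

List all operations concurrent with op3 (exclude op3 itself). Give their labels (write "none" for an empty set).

op2, op4, op5

concurrent with op3 ([4,9]): every op whose interval crosses 4..9
op1 [1,2]: before
op2 [3,6]: concurrent
op4 [5,7]: concurrent
op5 [8,11]: concurrent
op6 [10,12]: after
op7 [13,14]: after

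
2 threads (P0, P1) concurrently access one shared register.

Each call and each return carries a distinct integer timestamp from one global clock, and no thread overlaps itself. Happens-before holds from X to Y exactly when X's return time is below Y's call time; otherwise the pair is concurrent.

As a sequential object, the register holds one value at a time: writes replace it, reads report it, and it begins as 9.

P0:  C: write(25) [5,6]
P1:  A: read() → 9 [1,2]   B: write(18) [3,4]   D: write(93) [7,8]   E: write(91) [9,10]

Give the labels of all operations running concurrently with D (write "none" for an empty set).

none

overlap test against D [7,8]: concurrent iff the interval meets 7..8
A [1,2]: before
B [3,4]: before
C [5,6]: before
E [9,10]: after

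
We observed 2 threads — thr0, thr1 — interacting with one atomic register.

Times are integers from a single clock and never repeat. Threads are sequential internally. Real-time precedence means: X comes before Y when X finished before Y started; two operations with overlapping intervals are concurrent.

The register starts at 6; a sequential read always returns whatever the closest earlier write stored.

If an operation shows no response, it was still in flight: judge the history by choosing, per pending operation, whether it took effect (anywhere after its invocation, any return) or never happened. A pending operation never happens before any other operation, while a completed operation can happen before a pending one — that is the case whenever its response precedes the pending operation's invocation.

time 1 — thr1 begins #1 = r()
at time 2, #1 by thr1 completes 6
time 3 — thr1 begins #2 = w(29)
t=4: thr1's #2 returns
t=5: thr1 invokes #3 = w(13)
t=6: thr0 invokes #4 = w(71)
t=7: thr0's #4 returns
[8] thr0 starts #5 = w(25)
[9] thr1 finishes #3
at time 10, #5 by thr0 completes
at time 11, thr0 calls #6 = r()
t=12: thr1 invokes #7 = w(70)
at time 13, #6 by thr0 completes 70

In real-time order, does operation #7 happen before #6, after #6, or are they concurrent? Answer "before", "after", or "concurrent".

concurrent

#7 spans [12,…), #6 spans [11,13]
the intervals overlap in both directions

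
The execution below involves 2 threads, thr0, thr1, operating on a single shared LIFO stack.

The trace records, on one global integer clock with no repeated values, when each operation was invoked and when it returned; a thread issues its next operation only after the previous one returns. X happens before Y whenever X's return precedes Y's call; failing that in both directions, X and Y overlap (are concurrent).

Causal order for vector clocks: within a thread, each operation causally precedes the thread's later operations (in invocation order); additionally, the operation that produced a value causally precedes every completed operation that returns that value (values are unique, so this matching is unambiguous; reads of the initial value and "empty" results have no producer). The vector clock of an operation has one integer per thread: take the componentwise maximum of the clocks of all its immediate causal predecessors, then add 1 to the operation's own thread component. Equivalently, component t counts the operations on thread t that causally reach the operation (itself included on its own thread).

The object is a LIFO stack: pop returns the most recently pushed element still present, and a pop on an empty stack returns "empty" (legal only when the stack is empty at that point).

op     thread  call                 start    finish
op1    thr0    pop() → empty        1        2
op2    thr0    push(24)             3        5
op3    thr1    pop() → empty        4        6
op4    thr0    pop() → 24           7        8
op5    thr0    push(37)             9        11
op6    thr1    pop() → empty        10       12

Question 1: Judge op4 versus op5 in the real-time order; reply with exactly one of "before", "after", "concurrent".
before

op4 spans [7,8], op5 spans [9,11]
resp(op4)=8 < inv(op5)=9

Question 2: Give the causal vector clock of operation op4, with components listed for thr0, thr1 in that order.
(3, 0)

no predecessors for op3 (invoked 4): thr1 increments from zero → (0, 1)
no predecessors for op1 (invoked 1): thr0 increments from zero → (1, 0)
from VC(op3)=(0, 1), op6 (invoked 10) maxes components and bumps thr1 → (0, 2)
from VC(op1)=(1, 0), op2 (invoked 3) maxes components and bumps thr0 → (2, 0)
from VC(op2)=(2, 0), op4 (invoked 7) maxes components and bumps thr0 → (3, 0)
from VC(op4)=(3, 0), op5 (invoked 9) maxes components and bumps thr0 → (4, 0)
target: VC(op4) = (3, 0)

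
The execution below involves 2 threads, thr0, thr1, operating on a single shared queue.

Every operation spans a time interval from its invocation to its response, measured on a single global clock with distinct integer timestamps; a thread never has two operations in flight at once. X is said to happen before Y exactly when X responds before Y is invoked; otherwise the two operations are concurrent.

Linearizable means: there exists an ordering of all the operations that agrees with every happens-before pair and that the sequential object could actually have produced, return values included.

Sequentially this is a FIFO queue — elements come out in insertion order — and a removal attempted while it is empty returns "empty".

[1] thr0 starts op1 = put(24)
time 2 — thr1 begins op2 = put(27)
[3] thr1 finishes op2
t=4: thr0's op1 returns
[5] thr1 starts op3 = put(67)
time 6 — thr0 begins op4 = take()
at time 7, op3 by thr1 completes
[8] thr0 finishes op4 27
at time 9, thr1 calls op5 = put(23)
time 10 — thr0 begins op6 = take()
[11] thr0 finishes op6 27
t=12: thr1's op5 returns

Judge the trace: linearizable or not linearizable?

prefix check: 1..10 passes, 1..11 fails once op6's time-11 response joins
real-time-consistent orders of the 5 completed operations: 4 — all fail the queue replay
no completion choice of the 1 pending operation (op5) rescues it — every subset was tried
take op1, op2, op3, op4, op6 (pending dropped): step 4 already fails, because op4 take() → 27 cannot occur there
take op1, op2, op4, op3, op6 (pending dropped): step 3 already fails, because op4 take() → 27 cannot occur there

not linearizable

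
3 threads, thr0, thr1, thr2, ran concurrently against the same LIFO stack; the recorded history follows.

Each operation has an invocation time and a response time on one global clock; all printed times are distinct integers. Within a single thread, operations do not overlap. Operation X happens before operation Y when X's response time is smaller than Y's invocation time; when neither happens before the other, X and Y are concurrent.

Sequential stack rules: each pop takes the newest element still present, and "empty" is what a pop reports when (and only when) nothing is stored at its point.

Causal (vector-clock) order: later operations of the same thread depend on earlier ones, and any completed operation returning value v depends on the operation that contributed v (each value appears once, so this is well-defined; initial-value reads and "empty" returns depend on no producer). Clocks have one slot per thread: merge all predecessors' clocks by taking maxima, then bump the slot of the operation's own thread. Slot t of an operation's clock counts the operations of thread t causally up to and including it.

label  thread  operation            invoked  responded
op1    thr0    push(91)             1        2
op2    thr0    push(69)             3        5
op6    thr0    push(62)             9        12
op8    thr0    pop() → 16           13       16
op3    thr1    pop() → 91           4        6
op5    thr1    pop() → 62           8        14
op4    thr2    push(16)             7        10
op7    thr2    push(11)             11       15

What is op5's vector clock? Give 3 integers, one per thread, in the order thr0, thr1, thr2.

(3, 2, 0)

op4 (invocation 7): nothing precedes it; thr2's component alone gives (0, 0, 1)
op1 (invocation 1): nothing precedes it; thr0's component alone gives (1, 0, 0)
merge at op7 (invoked 11): VC(op4)=(0, 0, 1), own-thread bump on thr2 → (0, 0, 2)
merge at op3 (invoked 4): VC(op1)=(1, 0, 0), own-thread bump on thr1 → (1, 1, 0)
merge at op2 (invoked 3): VC(op1)=(1, 0, 0), own-thread bump on thr0 → (2, 0, 0)
merge at op6 (invoked 9): VC(op2)=(2, 0, 0), own-thread bump on thr0 → (3, 0, 0)
merge at op5 (invoked 8): VC(op3)=(1, 1, 0), VC(op6)=(3, 0, 0), own-thread bump on thr1 → (3, 2, 0)
merge at op8 (invoked 13): VC(op4)=(0, 0, 1), VC(op6)=(3, 0, 0), own-thread bump on thr0 → (4, 0, 1)
target: VC(op5) = (3, 2, 0)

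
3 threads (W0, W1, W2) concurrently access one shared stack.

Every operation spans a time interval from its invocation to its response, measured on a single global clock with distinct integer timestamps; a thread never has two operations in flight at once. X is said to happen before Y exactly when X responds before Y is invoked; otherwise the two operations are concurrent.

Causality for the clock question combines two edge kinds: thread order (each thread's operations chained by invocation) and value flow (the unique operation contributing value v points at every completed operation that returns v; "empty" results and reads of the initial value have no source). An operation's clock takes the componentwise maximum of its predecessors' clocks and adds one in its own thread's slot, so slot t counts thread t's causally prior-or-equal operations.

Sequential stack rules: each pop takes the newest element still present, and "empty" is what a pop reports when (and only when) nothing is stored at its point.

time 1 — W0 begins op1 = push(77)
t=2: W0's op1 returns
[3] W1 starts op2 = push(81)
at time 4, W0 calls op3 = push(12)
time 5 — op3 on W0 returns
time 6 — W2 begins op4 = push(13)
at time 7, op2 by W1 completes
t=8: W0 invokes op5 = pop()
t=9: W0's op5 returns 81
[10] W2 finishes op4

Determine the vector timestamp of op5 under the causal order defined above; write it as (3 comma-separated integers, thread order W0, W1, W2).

(3, 1, 0)

root op op4, invoked 6: fresh clock plus W2's own tick → (0, 0, 1)
root op op2, invoked 3: fresh clock plus W1's own tick → (0, 1, 0)
root op op1, invoked 1: fresh clock plus W0's own tick → (1, 0, 0)
op3, invoked 4, takes VC(op1)=(1, 0, 0) under max, adds 1 for W0 → (2, 0, 0)
op5, invoked 8, takes VC(op2)=(0, 1, 0), VC(op3)=(2, 0, 0) under max, adds 1 for W0 → (3, 1, 0)
target: VC(op5) = (3, 1, 0)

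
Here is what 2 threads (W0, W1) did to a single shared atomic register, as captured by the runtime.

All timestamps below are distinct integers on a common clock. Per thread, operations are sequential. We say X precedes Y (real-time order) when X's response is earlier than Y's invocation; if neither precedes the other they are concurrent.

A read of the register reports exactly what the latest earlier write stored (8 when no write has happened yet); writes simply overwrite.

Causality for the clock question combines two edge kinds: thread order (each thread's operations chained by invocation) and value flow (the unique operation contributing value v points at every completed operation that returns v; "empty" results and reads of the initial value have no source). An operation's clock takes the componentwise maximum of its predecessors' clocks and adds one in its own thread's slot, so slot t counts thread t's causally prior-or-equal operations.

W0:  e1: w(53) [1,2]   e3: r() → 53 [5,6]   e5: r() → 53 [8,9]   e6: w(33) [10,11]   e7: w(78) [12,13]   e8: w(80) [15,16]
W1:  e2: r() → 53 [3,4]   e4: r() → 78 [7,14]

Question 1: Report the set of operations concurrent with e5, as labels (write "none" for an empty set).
e4

e5 spans [8,9]: anything still running between times 8 and 9 counts as concurrent
e1 [1,2]: before
e2 [3,4]: before
e3 [5,6]: before
e4 [7,14]: concurrent
e6 [10,11]: after
e7 [12,13]: after
e8 [15,16]: after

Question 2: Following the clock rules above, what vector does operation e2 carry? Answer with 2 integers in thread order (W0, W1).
(1, 1)

invoked at 1, e1 has no predecessors; its own W0 bump gives (1, 0)
invoked at 3, e2 merges VC(e1)=(1, 0) and bumps W1's slot → (1, 1)
invoked at 5, e3 merges VC(e1)=(1, 0) and bumps W0's slot → (2, 0)
invoked at 8, e5 merges VC(e1)=(1, 0), VC(e3)=(2, 0) and bumps W0's slot → (3, 0)
invoked at 10, e6 merges VC(e5)=(3, 0) and bumps W0's slot → (4, 0)
invoked at 12, e7 merges VC(e6)=(4, 0) and bumps W0's slot → (5, 0)
invoked at 15, e8 merges VC(e7)=(5, 0) and bumps W0's slot → (6, 0)
invoked at 7, e4 merges VC(e2)=(1, 1), VC(e7)=(5, 0) and bumps W1's slot → (5, 2)
target: VC(e2) = (1, 1)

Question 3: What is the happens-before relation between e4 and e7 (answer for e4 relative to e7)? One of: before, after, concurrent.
concurrent

e4 spans [7,14], e7 spans [12,13]
the intervals overlap in both directions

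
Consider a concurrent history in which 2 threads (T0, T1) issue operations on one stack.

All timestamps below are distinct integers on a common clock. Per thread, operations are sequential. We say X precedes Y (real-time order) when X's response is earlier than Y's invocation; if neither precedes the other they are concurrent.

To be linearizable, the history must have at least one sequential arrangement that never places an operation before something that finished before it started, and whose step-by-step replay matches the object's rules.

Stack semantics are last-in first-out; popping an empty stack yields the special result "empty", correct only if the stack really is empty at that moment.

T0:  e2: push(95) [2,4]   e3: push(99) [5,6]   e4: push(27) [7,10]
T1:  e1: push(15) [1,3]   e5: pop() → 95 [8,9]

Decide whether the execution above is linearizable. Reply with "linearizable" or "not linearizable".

the violation lands at event 9, e5's response at time 9: events 1..8 linearize, events 1..9 do not
all 2 real-time-respecting orders fail — 4 completed stack operations, no legal replay
include/drop combinations of the 1 pending operation (e4) were all tried; none helps
one such order, e1, e2, e3, e5 (pending dropped), breaks at step 4 where e5 pop() → 95 is illegal
one such order, e2, e1, e3, e5 (pending dropped), breaks at step 4 where e5 pop() → 95 is illegal

not linearizable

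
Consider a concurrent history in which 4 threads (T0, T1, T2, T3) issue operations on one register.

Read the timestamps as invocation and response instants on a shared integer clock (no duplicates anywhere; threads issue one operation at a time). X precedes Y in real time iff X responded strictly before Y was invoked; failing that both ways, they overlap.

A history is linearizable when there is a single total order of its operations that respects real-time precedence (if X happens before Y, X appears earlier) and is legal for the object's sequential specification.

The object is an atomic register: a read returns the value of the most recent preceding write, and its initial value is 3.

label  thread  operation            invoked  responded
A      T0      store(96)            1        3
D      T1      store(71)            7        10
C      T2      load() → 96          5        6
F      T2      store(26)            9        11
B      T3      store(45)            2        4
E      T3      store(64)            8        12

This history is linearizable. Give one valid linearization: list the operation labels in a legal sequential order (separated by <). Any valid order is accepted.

1. B store(45), leaving value 45
2. A store(96), leaving value 96
3. C load() → 96, leaving value 96
4. D store(71), leaving value 71
5. E store(64), leaving value 64
6. F store(26), leaving value 26

B < A < C < D < E < F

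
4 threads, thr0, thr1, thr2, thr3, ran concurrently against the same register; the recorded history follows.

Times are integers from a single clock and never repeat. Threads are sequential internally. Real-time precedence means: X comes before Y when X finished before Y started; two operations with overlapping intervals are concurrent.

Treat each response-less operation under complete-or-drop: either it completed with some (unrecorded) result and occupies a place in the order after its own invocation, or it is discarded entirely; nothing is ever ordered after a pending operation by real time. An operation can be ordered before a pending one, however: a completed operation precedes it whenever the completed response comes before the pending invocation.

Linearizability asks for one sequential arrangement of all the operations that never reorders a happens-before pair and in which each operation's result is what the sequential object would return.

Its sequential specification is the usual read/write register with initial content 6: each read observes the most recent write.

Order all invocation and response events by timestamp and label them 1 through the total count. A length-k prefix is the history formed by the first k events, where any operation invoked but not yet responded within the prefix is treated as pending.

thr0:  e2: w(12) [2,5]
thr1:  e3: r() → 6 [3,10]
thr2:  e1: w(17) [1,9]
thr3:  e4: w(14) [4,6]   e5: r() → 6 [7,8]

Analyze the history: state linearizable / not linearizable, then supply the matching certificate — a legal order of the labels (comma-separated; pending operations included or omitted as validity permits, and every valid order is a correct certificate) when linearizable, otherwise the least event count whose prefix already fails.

not linearizable — minimal violating prefix: 8 events

the violation lands at event 8, e5's response at time 8: events 1..7 linearize, events 1..8 do not
all 2 real-time-respecting orders fail — 3 completed register operations, no legal replay
including or dropping the 2 pending operations (e1, e3) in any combination fails
sample order e2, e4, e5 (pending dropped) stalls at step 3 — e5 r() → 6 has no legal effect
sample order e4, e2, e5 (pending dropped) stalls at step 3 — e5 r() → 6 has no legal effect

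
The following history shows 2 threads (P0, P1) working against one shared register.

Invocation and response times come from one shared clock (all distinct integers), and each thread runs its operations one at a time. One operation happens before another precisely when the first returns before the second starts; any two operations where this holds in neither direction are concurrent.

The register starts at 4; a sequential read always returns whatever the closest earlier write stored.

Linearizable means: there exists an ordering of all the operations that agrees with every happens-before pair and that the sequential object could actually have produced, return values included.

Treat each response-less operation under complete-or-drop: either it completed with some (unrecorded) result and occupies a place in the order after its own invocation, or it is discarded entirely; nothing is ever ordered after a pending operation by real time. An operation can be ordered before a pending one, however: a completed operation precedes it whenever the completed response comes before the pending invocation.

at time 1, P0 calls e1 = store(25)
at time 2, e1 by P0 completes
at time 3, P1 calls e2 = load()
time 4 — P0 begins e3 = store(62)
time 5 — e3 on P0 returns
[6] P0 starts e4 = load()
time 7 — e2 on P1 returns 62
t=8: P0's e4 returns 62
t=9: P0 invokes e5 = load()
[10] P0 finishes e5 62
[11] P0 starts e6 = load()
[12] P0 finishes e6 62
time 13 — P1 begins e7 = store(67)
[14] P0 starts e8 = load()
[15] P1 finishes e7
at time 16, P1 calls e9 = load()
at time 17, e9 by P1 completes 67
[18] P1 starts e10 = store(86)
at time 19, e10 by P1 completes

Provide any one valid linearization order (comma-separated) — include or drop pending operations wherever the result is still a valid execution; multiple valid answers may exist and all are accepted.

1. e1 store(25), leaving value 25
2. e3 store(62), leaving value 62
3. e2 load() → 62, leaving value 62
4. e4 load() → 62, leaving value 62
5. e5 load() → 62, leaving value 62
6. e6 load() → 62, leaving value 62
7. e7 store(67), leaving value 67
8. e8 load() (pending, included), leaving value 67
9. e9 load() → 67, leaving value 67
10. e10 store(86), leaving value 86

e1, e3, e2, e4, e5, e6, e7, e8, e9, e10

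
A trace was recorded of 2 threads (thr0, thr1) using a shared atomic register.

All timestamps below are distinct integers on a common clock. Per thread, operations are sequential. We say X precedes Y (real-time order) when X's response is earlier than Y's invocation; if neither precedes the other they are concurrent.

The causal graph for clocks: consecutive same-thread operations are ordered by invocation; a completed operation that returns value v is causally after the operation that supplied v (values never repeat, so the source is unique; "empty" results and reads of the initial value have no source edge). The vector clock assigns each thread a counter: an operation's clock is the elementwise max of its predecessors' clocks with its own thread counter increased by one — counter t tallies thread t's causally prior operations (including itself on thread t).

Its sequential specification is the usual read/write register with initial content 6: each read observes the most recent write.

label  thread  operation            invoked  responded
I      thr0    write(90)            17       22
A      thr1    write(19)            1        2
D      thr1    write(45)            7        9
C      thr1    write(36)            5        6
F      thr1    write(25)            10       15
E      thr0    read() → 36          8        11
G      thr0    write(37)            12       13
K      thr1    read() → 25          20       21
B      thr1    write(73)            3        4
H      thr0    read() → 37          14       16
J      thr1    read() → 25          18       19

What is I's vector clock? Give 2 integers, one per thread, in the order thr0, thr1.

(4, 3)

A (invocation 1): nothing precedes it; thr1's component alone gives (0, 1)
merge at B (invoked 3): VC(A)=(0, 1), own-thread bump on thr1 → (0, 2)
merge at C (invoked 5): VC(B)=(0, 2), own-thread bump on thr1 → (0, 3)
merge at D (invoked 7): VC(C)=(0, 3), own-thread bump on thr1 → (0, 4)
merge at E (invoked 8): VC(C)=(0, 3), own-thread bump on thr0 → (1, 3)
merge at F (invoked 10): VC(D)=(0, 4), own-thread bump on thr1 → (0, 5)
merge at G (invoked 12): VC(E)=(1, 3), own-thread bump on thr0 → (2, 3)
merge at J (invoked 18): VC(F)=(0, 5), own-thread bump on thr1 → (0, 6)
merge at H (invoked 14): VC(G)=(2, 3), own-thread bump on thr0 → (3, 3)
merge at K (invoked 20): VC(F)=(0, 5), VC(J)=(0, 6), own-thread bump on thr1 → (0, 7)
merge at I (invoked 17): VC(H)=(3, 3), own-thread bump on thr0 → (4, 3)
target: VC(I) = (4, 3)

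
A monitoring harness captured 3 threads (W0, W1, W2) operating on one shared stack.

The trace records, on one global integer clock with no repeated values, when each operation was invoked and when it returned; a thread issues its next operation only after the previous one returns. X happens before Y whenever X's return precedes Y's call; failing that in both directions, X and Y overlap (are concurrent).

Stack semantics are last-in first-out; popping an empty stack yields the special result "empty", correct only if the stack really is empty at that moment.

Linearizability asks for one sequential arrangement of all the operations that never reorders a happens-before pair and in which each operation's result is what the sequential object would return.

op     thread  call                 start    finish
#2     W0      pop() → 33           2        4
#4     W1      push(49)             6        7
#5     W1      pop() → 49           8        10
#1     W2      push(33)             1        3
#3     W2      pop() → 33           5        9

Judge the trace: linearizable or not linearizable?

not linearizable

through event 8 a valid linearization exists; event 9 (#3 responding at time 9) ends that
every one of the 4 real-time-consistent orders over 4 completed stack ops fails the sequential spec
every completion of the 1 pending operation (#5) was checked; none linearizes
for example #1, #2, #3, #4 (pending dropped) fails at step 3: #3 pop() → 33 is not legal there
for example #1, #2, #4, #3 (pending dropped) fails at step 4: #3 pop() → 33 is not legal there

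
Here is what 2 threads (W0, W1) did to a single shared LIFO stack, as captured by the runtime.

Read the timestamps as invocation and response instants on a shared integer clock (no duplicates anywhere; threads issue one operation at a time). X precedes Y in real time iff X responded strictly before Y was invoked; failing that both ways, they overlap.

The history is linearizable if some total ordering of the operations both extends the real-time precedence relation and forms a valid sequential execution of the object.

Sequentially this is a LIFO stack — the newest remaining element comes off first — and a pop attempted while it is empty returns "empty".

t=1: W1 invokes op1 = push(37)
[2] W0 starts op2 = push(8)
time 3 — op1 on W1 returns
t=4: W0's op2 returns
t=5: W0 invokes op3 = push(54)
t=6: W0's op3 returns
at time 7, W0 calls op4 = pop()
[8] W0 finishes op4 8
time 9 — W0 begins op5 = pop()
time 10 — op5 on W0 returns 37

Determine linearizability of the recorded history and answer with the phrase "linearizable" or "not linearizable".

prefix check: 1..7 passes, 1..8 fails once op4's time-8 response joins
checked exhaustively: 2 real-time-consistent orders of 4 completed operations, zero legal LIFO stack replays
for example op1, op2, op3, op4 fails at step 4: op4 pop() → 8 is not legal there
for example op2, op1, op3, op4 fails at step 4: op4 pop() → 8 is not legal there

not linearizable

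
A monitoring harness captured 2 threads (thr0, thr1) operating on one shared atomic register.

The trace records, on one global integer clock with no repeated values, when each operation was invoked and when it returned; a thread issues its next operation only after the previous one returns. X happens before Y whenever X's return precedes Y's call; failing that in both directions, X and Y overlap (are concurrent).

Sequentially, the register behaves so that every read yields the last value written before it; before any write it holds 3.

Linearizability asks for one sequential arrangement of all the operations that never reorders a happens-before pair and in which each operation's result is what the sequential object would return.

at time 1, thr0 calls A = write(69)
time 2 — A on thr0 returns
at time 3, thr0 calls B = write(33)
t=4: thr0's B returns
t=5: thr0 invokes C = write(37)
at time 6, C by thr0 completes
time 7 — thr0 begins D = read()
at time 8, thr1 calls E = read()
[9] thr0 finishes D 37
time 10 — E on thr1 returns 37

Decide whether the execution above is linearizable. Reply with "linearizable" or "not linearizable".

linearizable

one valid linearization: A, B, C, D, E
1. A write(69), leaving value 69
2. B write(33), leaving value 33
3. C write(37), leaving value 37
4. D read() → 37, leaving value 37
5. E read() → 37, leaving value 37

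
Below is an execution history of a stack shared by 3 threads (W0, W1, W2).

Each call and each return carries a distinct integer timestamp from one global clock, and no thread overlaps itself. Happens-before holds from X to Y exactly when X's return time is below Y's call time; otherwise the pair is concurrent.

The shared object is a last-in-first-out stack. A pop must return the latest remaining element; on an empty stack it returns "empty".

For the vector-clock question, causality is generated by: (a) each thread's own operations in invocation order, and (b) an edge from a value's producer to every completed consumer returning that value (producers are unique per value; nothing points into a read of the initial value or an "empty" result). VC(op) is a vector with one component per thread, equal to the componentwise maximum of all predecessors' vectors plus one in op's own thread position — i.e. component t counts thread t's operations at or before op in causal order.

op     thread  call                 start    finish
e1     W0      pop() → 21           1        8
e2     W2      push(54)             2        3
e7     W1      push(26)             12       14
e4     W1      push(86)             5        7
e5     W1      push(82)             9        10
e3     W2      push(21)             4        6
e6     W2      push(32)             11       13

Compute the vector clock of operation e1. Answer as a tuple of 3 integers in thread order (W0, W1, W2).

(1, 0, 2)

root op e2, invoked 2: fresh clock plus W2's own tick → (0, 0, 1)
root op e4, invoked 5: fresh clock plus W1's own tick → (0, 1, 0)
invoked at 4, e3 merges VC(e2)=(0, 0, 1) and bumps W2's slot → (0, 0, 2)
invoked at 9, e5 merges VC(e4)=(0, 1, 0) and bumps W1's slot → (0, 2, 0)
invoked at 11, e6 merges VC(e3)=(0, 0, 2) and bumps W2's slot → (0, 0, 3)
invoked at 12, e7 merges VC(e5)=(0, 2, 0) and bumps W1's slot → (0, 3, 0)
invoked at 1, e1 merges VC(e3)=(0, 0, 2) and bumps W0's slot → (1, 0, 2)
target: VC(e1) = (1, 0, 2)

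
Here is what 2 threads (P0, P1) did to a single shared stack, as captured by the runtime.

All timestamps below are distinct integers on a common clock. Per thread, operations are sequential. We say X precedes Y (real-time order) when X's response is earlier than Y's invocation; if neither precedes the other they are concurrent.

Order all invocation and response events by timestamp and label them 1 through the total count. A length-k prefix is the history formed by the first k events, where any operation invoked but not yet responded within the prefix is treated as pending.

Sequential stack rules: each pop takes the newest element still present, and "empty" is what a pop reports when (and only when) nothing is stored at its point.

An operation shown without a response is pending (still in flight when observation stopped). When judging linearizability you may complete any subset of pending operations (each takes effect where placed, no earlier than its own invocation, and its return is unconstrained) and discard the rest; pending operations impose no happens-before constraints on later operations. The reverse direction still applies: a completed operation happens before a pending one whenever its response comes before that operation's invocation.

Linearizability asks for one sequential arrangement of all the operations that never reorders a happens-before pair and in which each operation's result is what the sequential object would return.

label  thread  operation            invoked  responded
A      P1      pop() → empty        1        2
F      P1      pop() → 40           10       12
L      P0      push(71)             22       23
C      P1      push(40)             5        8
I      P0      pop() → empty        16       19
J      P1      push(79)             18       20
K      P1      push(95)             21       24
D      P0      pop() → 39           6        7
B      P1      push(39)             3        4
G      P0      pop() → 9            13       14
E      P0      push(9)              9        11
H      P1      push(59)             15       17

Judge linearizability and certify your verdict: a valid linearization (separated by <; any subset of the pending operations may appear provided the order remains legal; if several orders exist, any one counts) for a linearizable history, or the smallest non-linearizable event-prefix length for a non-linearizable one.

linearizable — witness: A < B < D < C < F < E < G < I < H < J < K < L

1. A pop() → empty, leaving stack <>
2. B push(39), leaving stack <39>
3. D pop() → 39, leaving stack <>
4. C push(40), leaving stack <40>
5. F pop() → 40, leaving stack <>
6. E push(9), leaving stack <9>
7. G pop() → 9, leaving stack <>
8. I pop() → empty, leaving stack <>
9. H push(59), leaving stack <59>
10. J push(79), leaving stack <59,79>
11. K push(95), leaving stack <59,79,95>
12. L push(71), leaving stack <59,79,95,71>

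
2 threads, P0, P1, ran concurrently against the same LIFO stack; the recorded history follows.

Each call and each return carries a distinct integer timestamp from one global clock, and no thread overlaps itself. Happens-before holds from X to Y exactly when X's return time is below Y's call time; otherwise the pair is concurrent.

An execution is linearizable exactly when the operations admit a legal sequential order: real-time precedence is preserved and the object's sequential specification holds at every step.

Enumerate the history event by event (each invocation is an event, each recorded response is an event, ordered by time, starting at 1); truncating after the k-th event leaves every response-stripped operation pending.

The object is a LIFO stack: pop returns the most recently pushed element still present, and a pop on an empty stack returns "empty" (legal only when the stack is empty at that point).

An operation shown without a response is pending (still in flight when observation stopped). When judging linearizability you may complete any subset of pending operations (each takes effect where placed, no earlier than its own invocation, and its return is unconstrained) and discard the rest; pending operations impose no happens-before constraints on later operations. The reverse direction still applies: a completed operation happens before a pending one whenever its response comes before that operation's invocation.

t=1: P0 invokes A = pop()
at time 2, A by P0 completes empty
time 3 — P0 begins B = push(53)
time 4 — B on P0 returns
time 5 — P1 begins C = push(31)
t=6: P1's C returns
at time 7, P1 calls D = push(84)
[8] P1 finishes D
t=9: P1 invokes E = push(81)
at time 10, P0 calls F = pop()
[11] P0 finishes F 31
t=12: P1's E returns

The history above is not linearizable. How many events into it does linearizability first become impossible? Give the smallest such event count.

11

events 1..10 are still linearizable — one witness is A, B, C, D:
step 1: A pop() → empty — stack <>
step 2: B push(53) — stack <53>
step 3: C push(31) — stack <53,31>
step 4: D push(84) — stack <53,31,84>
include event 11 — F responding at 11 — and every candidate order breaks
completion choices over the 1 pending operation (E) were checked; none helps
e.g. A, B, C, D, F (pending dropped): illegal at step 5, since F pop() → 31 cannot apply there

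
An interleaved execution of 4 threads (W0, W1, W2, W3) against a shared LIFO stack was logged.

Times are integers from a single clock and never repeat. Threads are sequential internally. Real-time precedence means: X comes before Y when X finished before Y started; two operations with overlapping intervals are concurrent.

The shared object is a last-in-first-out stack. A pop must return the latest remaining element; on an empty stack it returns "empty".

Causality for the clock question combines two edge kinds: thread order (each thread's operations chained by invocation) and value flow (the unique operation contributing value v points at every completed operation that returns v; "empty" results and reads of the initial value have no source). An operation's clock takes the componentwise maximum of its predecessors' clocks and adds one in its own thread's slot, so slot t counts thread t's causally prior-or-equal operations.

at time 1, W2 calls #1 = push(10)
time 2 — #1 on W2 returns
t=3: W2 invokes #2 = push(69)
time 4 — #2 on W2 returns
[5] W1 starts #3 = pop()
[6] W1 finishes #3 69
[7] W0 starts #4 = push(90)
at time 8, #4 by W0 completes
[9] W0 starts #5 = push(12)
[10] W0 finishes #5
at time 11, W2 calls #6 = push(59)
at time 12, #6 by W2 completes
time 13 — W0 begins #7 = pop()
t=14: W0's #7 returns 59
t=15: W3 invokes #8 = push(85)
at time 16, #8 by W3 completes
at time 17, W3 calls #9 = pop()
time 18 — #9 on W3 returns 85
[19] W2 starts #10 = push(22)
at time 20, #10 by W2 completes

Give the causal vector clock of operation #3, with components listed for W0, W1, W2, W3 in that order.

(0, 1, 2, 0)

root op #8, invoked 15: fresh clock plus W3's own tick → (0, 0, 0, 1)
root op #1, invoked 1: fresh clock plus W2's own tick → (0, 0, 1, 0)
root op #4, invoked 7: fresh clock plus W0's own tick → (1, 0, 0, 0)
merge at #9 (invoked 17): VC(#8)=(0, 0, 0, 1), own-thread bump on W3 → (0, 0, 0, 2)
merge at #2 (invoked 3): VC(#1)=(0, 0, 1, 0), own-thread bump on W2 → (0, 0, 2, 0)
merge at #5 (invoked 9): VC(#4)=(1, 0, 0, 0), own-thread bump on W0 → (2, 0, 0, 0)
merge at #6 (invoked 11): VC(#2)=(0, 0, 2, 0), own-thread bump on W2 → (0, 0, 3, 0)
merge at #3 (invoked 5): VC(#2)=(0, 0, 2, 0), own-thread bump on W1 → (0, 1, 2, 0)
merge at #10 (invoked 19): VC(#6)=(0, 0, 3, 0), own-thread bump on W2 → (0, 0, 4, 0)
merge at #7 (invoked 13): VC(#5)=(2, 0, 0, 0), VC(#6)=(0, 0, 3, 0), own-thread bump on W0 → (3, 0, 3, 0)
target: VC(#3) = (0, 1, 2, 0)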